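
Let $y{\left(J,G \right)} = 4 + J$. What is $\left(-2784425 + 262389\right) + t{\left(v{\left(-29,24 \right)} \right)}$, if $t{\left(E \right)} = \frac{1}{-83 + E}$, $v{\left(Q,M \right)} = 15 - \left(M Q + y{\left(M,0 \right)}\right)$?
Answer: $- \frac{1513221599}{600} \approx -2.522 \cdot 10^{6}$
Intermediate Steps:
$v{\left(Q,M \right)} = 11 - M - M Q$ ($v{\left(Q,M \right)} = 15 - \left(M Q + \left(4 + M\right)\right) = 15 - \left(4 + M + M Q\right) = 11 - M - M Q$)
$\left(-2784425 + 262389\right) + t{\left(v{\left(-29,24 \right)} \right)} = \left(-2784425 + 262389\right) + \frac{1}{-83 - \left(13 - 696\right)} = -2522036 + \frac{1}{-83 + \left(11 - 24 + 696\right)} = -2522036 + \frac{1}{-83 + 683} = -2522036 + \frac{1}{600} = - \frac{1513221599}{600}$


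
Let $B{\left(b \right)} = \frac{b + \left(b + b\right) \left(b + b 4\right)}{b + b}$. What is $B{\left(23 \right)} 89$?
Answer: $\frac{20559}{2} \approx 10280.0$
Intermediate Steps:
$B{\left(b \right)} = \frac{b + 10 b^{2}}{2 b}$ ($B{\left(b \right)} = \frac{b + 2 b \left(b + 4 b\right)}{2 b} = \left(b + 2 b 5 b\right) \frac{1}{2 b} = \left(b + 10 b^{2}\right) \frac{1}{2 b} = \frac{b + 10 b^{2}}{2 b}$)
$B{\left(23 \right)} 89 = \left(\frac{1}{2} + 5 \cdot 23\right) 89 = \left(\frac{1}{2} + 115\right) 89 = \frac{231}{2} \cdot 89 = \frac{20559}{2}$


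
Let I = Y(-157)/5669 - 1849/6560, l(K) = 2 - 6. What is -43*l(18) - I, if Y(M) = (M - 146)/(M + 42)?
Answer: 147358947867/855338720 ≈ 172.28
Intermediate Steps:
Y(M) = (-146 + M)/(42 + M)
l(K) = -4
I = -240688027/855338720 (I = ((-146 - 157)/(42 - 157))/5669 - 1849/6560 = (-303/(-115))*(1/5669) - 1849*1/6560 = -1/115*(-303)*(1/5669) - 1849/6560 = (303/115)*(1/5669) - 1849/6560 = 303/651935 - 1849/6560 = -240688027/855338720 ≈ -0.28139)
-43*l(18) - I = -43*(-4) - 1*(-240688027/855338720) = 172 + 240688027/855338720 = 147358947867/855338720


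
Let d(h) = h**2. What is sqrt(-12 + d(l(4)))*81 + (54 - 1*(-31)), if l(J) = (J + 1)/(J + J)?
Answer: 85 + 81*I*sqrt(743)/8 ≈ 85.0 + 275.99*I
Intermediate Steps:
l(J) = (1 + J)/(2*J) (l(J) = (1 + J)/((2*J)) = (1 + J)*(1/(2*J)) = (1 + J)/(2*J))
sqrt(-12 + d(l(4)))*81 + (54 - 1*(-31)) = sqrt(-12 + ((1/2)*(1 + 4)/4)**2)*81 + (54 - 1*(-31)) = sqrt(-12 + ((1/2)*(1/4)*5)**2)*81 + (54 + 31) = sqrt(-12 + (5/8)**2)*81 + 85 = sqrt(-12 + 25/64)*81 + 85 = sqrt(-743/64)*81 + 85 = (I*sqrt(743)/8)*81 + 85 = 81*I*sqrt(743)/8 + 85 = 85 + 81*I*sqrt(743)/8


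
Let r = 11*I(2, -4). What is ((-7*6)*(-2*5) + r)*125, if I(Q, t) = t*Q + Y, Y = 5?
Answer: 48375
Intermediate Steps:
I(Q, t) = 5 + Q*t (I(Q, t) = t*Q + 5 = Q*t + 5 = 5 + Q*t)
r = -33 (r = 11*(5 + 2*(-4)) = 11*(5 - 8) = 11*(-3) = -33)
((-7*6)*(-2*5) + r)*125 = ((-7*6)*(-2*5) - 33)*125 = (-42*(-10) - 33)*125 = (420 - 33)*125 = 387*125 = 48375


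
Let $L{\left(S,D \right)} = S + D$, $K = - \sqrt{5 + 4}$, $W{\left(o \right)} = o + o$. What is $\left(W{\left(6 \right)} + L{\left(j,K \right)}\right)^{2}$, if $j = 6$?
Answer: $225$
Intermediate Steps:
$W{\left(o \right)} = 2 o$
$K = -3$ ($K = - \sqrt{9} = \left(-1\right) 3 = -3$)
$L{\left(S,D \right)} = D + S$
$\left(W{\left(6 \right)} + L{\left(j,K \right)}\right)^{2} = \left(2 \cdot 6 + \left(-3 + 6\right)\right)^{2} = \left(12 + 3\right)^{2} = 15^{2} = 225$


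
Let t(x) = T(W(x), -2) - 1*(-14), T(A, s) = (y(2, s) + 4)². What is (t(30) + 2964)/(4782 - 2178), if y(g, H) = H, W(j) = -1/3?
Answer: 71/62 ≈ 1.1452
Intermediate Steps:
W(j) = -⅓ (W(j) = -1*⅓ = -⅓)
T(A, s) = (4 + s)² (T(A, s) = (s + 4)² = (4 + s)²)
t(x) = 18 (t(x) = (4 - 2)² - 1*(-14) = 2² + 14 = 4 + 14 = 18)
(t(30) + 2964)/(4782 - 2178) = (18 + 2964)/(4782 - 2178) = 2982/2604 = 2982*(1/2604) = 71/62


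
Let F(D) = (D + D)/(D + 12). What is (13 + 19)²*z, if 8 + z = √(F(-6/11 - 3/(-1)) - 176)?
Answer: -8192 + 7168*I*√10070/53 ≈ -8192.0 + 13572.0*I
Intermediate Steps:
F(D) = 2*D/(12 + D) (F(D) = (2*D)/(12 + D) = 2*D/(12 + D))
z = -8 + 7*I*√10070/53 (z = -8 + √(2*(-6/11 - 3/(-1))/(12 + (-6/11 - 3/(-1))) - 176) = -8 + √(2*(-6*1/11 - 3*(-1))/(12 + (-6*1/11 - 3*(-1))) - 176) = -8 + √(2*(-6/11 + 3)/(12 + (-6/11 + 3)) - 176) = -8 + √(2*(27/11)/(12 + 27/11) - 176) = -8 + √(2*(27/11)/(159/11) - 176) = -8 + √(2*(27/11)*(11/159) - 176) = -8 + √(18/53 - 176) = -8 + √(-9310/53) = -8 + 7*I*√10070/53 ≈ -8.0 + 13.254*I)
(13 + 19)²*z = (13 + 19)²*(-8 + 7*I*√10070/53) = 32²*(-8 + 7*I*√10070/53) = 1024*(-8 + 7*I*√10070/53) = -8192 + 7168*I*√10070/53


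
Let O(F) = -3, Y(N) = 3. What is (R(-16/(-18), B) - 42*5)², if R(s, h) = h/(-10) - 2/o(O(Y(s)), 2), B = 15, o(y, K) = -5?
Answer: 4456321/100 ≈ 44563.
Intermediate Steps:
R(s, h) = ⅖ - h/10 (R(s, h) = h/(-10) - 2/(-5) = h*(-⅒) - 2*(-⅕) = -h/10 + ⅖ = ⅖ - h/10)
(R(-16/(-18), B) - 42*5)² = ((⅖ - ⅒*15) - 42*5)² = ((⅖ - 3/2) - 210)² = (-11/10 - 210)² = (-2111/10)² = 4456321/100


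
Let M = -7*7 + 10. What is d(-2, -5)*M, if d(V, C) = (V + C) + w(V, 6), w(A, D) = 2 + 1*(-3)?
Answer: 312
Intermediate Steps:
M = -39 (M = -49 + 10 = -39)
w(A, D) = -1 (w(A, D) = 2 - 3 = -1)
d(V, C) = -1 + C + V (d(V, C) = (V + C) - 1 = (C + V) - 1 = -1 + C + V)
d(-2, -5)*M = (-1 - 5 - 2)*(-39) = -8*(-39) = 312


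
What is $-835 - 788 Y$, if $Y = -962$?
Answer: $757221$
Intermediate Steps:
$-835 - 788 Y = -835 - -758056 = -835 + 758056 = 757221$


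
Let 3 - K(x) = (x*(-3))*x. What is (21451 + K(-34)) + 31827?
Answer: 56749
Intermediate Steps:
K(x) = 3 + 3*x² (K(x) = 3 - x*(-3)*x = 3 - (-3*x)*x = 3 - (-3)*x² = 3 + 3*x²)
(21451 + K(-34)) + 31827 = (21451 + (3 + 3*(-34)²)) + 31827 = (21451 + (3 + 3*1156)) + 31827 = (21451 + (3 + 3468)) + 31827 = (21451 + 3471) + 31827 = 24922 + 31827 = 56749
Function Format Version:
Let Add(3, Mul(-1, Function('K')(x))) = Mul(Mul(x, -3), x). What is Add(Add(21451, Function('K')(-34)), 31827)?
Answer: 56749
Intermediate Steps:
Function('K')(x) = Add(3, Mul(3, Pow(x, 2))) (Function('K')(x) = Add(3, Mul(-1, Mul(Mul(x, -3), x))) = Add(3, Mul(-1, Mul(Mul(-3, x), x))) = Add(3, Mul(-1, Mul(-3, Pow(x, 2)))) = Add(3, Mul(3, Pow(x, 2))))
Add(Add(21451, Function('K')(-34)), 31827) = Add(Add(21451, Add(3, Mul(3, Pow(-34, 2)))), 31827) = Add(Add(21451, Add(3, Mul(3, 1156))), 31827) = Add(Add(21451, Add(3, 3468)), 31827) = Add(Add(21451, 3471), 31827) = Add(24922, 31827) = 56749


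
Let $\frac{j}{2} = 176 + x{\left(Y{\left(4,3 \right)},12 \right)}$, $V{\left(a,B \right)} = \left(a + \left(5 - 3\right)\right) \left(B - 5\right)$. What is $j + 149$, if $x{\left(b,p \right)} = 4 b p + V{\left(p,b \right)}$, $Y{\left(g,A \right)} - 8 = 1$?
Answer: $1477$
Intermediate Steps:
$V{\left(a,B \right)} = \left(-5 + B\right) \left(2 + a\right)$ ($V{\left(a,B \right)} = \left(a + \left(5 - 3\right)\right) \left(-5 + B\right) = \left(a + 2\right) \left(-5 + B\right) = \left(2 + a\right) \left(-5 + B\right) = \left(-5 + B\right) \left(2 + a\right)$)
$Y{\left(g,A \right)} = 9$ ($Y{\left(g,A \right)} = 8 + 1 = 9$)
$x{\left(b,p \right)} = -10 - 5 p + 2 b + 5 b p$ ($x{\left(b,p \right)} = 4 b p + \left(-10 - 5 p + 2 b + b p\right) = -10 - 5 p + 2 b + 5 b p$)
$j = 1328$ ($j = 2 \left(176 + \left(-10 - 60 + 2 \cdot 9 + 5 \cdot 9 \cdot 12\right)\right) = 2 \left(176 + \left(-10 - 60 + 18 + 540\right)\right) = 2 \left(176 + 488\right) = 2 \cdot 664 = 1328$)
$j + 149 = 1328 + 149 = 1477$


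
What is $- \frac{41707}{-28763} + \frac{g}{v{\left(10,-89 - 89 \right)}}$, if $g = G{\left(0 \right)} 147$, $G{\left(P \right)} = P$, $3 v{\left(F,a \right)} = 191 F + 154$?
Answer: $\frac{41707}{28763} \approx 1.45$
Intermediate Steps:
$v{\left(F,a \right)} = \frac{154}{3} + \frac{191 F}{3}$ ($v{\left(F,a \right)} = \frac{191 F + 154}{3} = \frac{154 + 191 F}{3} = \frac{154}{3} + \frac{191 F}{3}$)
$g = 0$ ($g = 0 \cdot 147 = 0$)
$- \frac{41707}{-28763} + \frac{g}{v{\left(10,-89 - 89 \right)}} = - \frac{41707}{-28763} + \frac{0}{\frac{154}{3} + \frac{191}{3} \cdot 10} = \left(-41707\right) \left(- \frac{1}{28763}\right) + \frac{0}{\frac{154}{3} + \frac{1910}{3}} = \frac{41707}{28763} + \frac{0}{688} = \frac{41707}{28763} + 0 \cdot \frac{1}{688} = \frac{41707}{28763} + 0 = \frac{41707}{28763}$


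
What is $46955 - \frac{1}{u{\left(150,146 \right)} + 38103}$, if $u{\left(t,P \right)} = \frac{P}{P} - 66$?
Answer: $\frac{1786074289}{38038} \approx 46955.0$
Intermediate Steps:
$u{\left(t,P \right)} = -65$ ($u{\left(t,P \right)} = 1 - 66 = -65$)
$46955 - \frac{1}{u{\left(150,146 \right)} + 38103} = 46955 - \frac{1}{-65 + 38103} = 46955 - \frac{1}{38038} = \frac{1786074289}{38038}$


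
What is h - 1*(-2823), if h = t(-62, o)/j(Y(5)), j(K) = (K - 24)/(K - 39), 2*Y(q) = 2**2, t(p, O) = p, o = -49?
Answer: 29906/11 ≈ 2718.7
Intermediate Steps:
Y(q) = 2 (Y(q) = (1/2)*2**2 = (1/2)*4 = 2)
j(K) = (-24 + K)/(-39 + K)
h = -1147/11 (h = -62*(-39 + 2)/(-24 + 2) = -62/(-22/(-37)) = -62/((-1/37*(-22))) = -62/22/37 = -62*37/22 = -1147/11 ≈ -104.27)
h - 1*(-2823) = -1147/11 - 1*(-2823) = -1147/11 + 2823 = 29906/11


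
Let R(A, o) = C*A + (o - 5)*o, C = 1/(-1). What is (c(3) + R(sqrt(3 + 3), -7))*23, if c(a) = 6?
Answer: 2070 - 23*sqrt(6) ≈ 2013.7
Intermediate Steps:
C = -1
R(A, o) = -A + o*(-5 + o) (R(A, o) = -A + (o - 5)*o = -A + (-5 + o)*o = -A + o*(-5 + o))
(c(3) + R(sqrt(3 + 3), -7))*23 = (6 + ((-7)**2 - sqrt(3 + 3) - 5*(-7)))*23 = (6 + (49 - sqrt(6) + 35))*23 = (6 + (84 - sqrt(6)))*23 = (90 - sqrt(6))*23 = 2070 - 23*sqrt(6)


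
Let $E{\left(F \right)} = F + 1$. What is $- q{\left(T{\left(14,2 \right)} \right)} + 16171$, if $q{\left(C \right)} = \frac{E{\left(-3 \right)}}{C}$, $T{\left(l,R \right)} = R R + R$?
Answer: $\frac{48514}{3} \approx 16171.0$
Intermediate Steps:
$E{\left(F \right)} = 1 + F$
$T{\left(l,R \right)} = R + R^{2}$ ($T{\left(l,R \right)} = R^{2} + R = R + R^{2}$)
$q{\left(C \right)} = - \frac{2}{C}$ ($q{\left(C \right)} = \frac{1 - 3}{C} = - \frac{2}{C}$)
$- q{\left(T{\left(14,2 \right)} \right)} + 16171 = - \frac{-2}{2 \left(1 + 2\right)} + 16171 = - \frac{-2}{2 \cdot 3} + 16171 = - \frac{-2}{6} + 16171 = \left(-1\right) \left(- \frac{1}{3}\right) + 16171 = \frac{1}{3} + 16171 = \frac{48514}{3}$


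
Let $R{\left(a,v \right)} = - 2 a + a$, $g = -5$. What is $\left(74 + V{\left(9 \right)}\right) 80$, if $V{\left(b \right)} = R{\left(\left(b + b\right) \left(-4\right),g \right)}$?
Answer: $11680$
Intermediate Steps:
$R{\left(a,v \right)} = - a$
$V{\left(b \right)} = 8 b$ ($V{\left(b \right)} = - \left(b + b\right) \left(-4\right) = - 2 b \left(-4\right) = - \left(-8\right) b = 8 b$)
$\left(74 + V{\left(9 \right)}\right) 80 = \left(74 + 8 \cdot 9\right) 80 = \left(74 + 72\right) 80 = 146 \cdot 80 = 11680$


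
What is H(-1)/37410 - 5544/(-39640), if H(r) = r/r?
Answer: 5186017/37073310 ≈ 0.13989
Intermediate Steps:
H(r) = 1
H(-1)/37410 - 5544/(-39640) = 1/37410 - 5544/(-39640) = 1*(1/37410) - 5544*(-1/39640) = 1/37410 + 693/4955 = 5186017/37073310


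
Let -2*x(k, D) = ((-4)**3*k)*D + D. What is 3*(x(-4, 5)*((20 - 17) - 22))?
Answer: 73245/2 ≈ 36623.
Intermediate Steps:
x(k, D) = -D/2 + 32*D*k (x(k, D) = -(((-4)**3*k)*D + D)/2 = -((-64*k)*D + D)/2 = -(-64*D*k + D)/2 = -(D - 64*D*k)/2 = -D/2 + 32*D*k)
3*(x(-4, 5)*((20 - 17) - 22)) = 3*(((1/2)*5*(-1 + 64*(-4)))*((20 - 17) - 22)) = 3*(((1/2)*5*(-1 - 256))*(3 - 22)) = 3*(((1/2)*5*(-257))*(-19)) = 3*(-1285/2*(-19)) = 3*(24415/2) = 73245/2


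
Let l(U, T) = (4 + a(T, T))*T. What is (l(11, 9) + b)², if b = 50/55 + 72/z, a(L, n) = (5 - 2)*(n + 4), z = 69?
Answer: 9683544025/64009 ≈ 1.5128e+5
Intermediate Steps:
a(L, n) = 12 + 3*n (a(L, n) = 3*(4 + n) = 12 + 3*n)
l(U, T) = T*(16 + 3*T) (l(U, T) = (4 + (12 + 3*T))*T = (16 + 3*T)*T = T*(16 + 3*T))
b = 494/253 (b = 50/55 + 72/69 = 50*(1/55) + 72*(1/69) = 10/11 + 24/23 = 494/253 ≈ 1.9526)
(l(11, 9) + b)² = (9*(16 + 3*9) + 494/253)² = (9*(16 + 27) + 494/253)² = (9*43 + 494/253)² = (387 + 494/253)² = (98405/253)² = 9683544025/64009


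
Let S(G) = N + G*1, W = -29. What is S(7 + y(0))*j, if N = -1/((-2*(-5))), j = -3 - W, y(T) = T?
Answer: 897/5 ≈ 179.40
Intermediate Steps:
j = 26 (j = -3 - 1*(-29) = -3 + 29 = 26)
N = -1/10 ≈ -0.10000
S(G) = -1/10 + G (S(G) = -1/10 + G*1 = -1/10 + G)
S(7 + y(0))*j = (-1/10 + (7 + 0))*26 = (-1/10 + 7)*26 = (69/10)*26 = 897/5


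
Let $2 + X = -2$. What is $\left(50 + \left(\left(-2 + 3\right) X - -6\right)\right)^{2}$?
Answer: $2704$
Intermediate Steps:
$X = -4$ ($X = -2 - 2 = -4$)
$\left(50 + \left(\left(-2 + 3\right) X - -6\right)\right)^{2} = \left(50 + \left(\left(-2 + 3\right) \left(-4\right) - -6\right)\right)^{2} = \left(50 + \left(1 \left(-4\right) + 6\right)\right)^{2} = \left(50 + \left(-4 + 6\right)\right)^{2} = \left(50 + 2\right)^{2} = 52^{2} = 2704$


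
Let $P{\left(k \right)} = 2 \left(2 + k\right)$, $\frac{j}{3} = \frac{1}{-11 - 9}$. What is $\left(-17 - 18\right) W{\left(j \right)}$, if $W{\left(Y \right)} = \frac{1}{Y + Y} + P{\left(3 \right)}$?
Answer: $- \frac{700}{3} \approx -233.33$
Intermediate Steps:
$j = - \frac{3}{20}$ ($j = \frac{3}{-11 - 9} = \frac{3}{-20} = 3 \left(- \frac{1}{20}\right) = - \frac{3}{20} \approx -0.15$)
$P{\left(k \right)} = 4 + 2 k$
$W{\left(Y \right)} = 10 + \frac{1}{2 Y}$ ($W{\left(Y \right)} = \frac{1}{Y + Y} + \left(4 + 2 \cdot 3\right) = \frac{1}{2 Y} + \left(4 + 6\right) = \frac{1}{2 Y} + 10 = 10 + \frac{1}{2 Y}$)
$\left(-17 - 18\right) W{\left(j \right)} = \left(-17 - 18\right) \left(10 + \frac{1}{2 \left(- \frac{3}{20}\right)}\right) = - 35 \left(10 + \frac{1}{2} \left(- \frac{20}{3}\right)\right) = - 35 \left(10 - \frac{10}{3}\right) = \left(-35\right) \frac{20}{3} = - \frac{700}{3}$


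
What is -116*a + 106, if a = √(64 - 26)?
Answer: 106 - 116*√38 ≈ -609.07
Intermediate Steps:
a = √38 ≈ 6.1644
-116*a + 106 = -116*√38 + 106 = 106 - 116*√38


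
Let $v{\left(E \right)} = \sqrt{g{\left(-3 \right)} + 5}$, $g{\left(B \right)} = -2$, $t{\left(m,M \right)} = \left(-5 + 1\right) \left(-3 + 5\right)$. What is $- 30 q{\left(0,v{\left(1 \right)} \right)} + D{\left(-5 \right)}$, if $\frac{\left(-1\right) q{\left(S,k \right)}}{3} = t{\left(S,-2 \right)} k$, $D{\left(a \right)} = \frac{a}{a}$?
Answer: $1 - 720 \sqrt{3} \approx -1246.1$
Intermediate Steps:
$t{\left(m,M \right)} = -8$ ($t{\left(m,M \right)} = \left(-4\right) 2 = -8$)
$v{\left(E \right)} = \sqrt{3}$ ($v{\left(E \right)} = \sqrt{-2 + 5} = \sqrt{3}$)
$D{\left(a \right)} = 1$
$q{\left(S,k \right)} = 24 k$ ($q{\left(S,k \right)} = - 3 \left(- 8 k\right) = 24 k$)
$- 30 q{\left(0,v{\left(1 \right)} \right)} + D{\left(-5 \right)} = - 30 \cdot 24 \sqrt{3} + 1 = - 720 \sqrt{3} + 1 = 1 - 720 \sqrt{3}$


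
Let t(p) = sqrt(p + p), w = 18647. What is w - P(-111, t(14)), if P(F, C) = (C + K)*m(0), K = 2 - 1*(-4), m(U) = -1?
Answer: 18653 + 2*sqrt(7) ≈ 18658.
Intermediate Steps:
K = 6 (K = 2 + 4 = 6)
t(p) = sqrt(2)*sqrt(p) (t(p) = sqrt(2*p) = sqrt(2)*sqrt(p))
P(F, C) = -6 - C (P(F, C) = (C + 6)*(-1) = (6 + C)*(-1) = -6 - C)
w - P(-111, t(14)) = 18647 - (-6 - sqrt(2)*sqrt(14)) = 18647 - (-6 - 2*sqrt(7)) = 18647 + (6 + 2*sqrt(7)) = 18653 + 2*sqrt(7)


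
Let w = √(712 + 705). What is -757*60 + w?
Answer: -45420 + √1417 ≈ -45382.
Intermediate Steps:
w = √1417 ≈ 37.643
-757*60 + w = -757*60 + √1417 = -45420 + √1417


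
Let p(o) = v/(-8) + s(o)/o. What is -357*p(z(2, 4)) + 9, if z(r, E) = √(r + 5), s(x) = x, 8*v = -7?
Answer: -24771/64 ≈ -387.05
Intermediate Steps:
v = -7/8 (v = (⅛)*(-7) = -7/8 ≈ -0.87500)
z(r, E) = √(5 + r)
p(o) = 71/64 (p(o) = -7/8/(-8) + o/o = -7/8*(-⅛) + 1 = 7/64 + 1 = 71/64)
-357*p(z(2, 4)) + 9 = -357*71/64 + 9 = -25347/64 + 9 = -24771/64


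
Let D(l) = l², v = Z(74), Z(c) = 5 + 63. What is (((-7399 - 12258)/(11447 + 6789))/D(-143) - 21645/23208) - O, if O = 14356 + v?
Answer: -945756291002557/65564000216 ≈ -14425.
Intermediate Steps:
Z(c) = 68
v = 68
O = 14424 (O = 14356 + 68 = 14424)
(((-7399 - 12258)/(11447 + 6789))/D(-143) - 21645/23208) - O = (((-7399 - 12258)/(11447 + 6789))/((-143)²) - 21645/23208) - 1*14424 = (-19657/18236/20449 - 21645*1/23208) - 14424 = (-19657*1/18236*(1/20449) - 7215/7736) - 14424 = (-19657/18236*1/20449 - 7215/7736) - 14424 = (-1787/33900724 - 7215/7736) - 14424 = -61151886973/65564000216 - 14424 = -945756291002557/65564000216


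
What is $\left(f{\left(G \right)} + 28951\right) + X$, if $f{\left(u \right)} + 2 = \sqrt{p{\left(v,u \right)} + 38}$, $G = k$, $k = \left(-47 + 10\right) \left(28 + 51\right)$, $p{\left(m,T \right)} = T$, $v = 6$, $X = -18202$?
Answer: $10747 + i \sqrt{2885} \approx 10747.0 + 53.712 i$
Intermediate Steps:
$k = -2923$ ($k = \left(-37\right) 79 = -2923$)
$G = -2923$
$f{\left(u \right)} = -2 + \sqrt{38 + u}$ ($f{\left(u \right)} = -2 + \sqrt{u + 38} = -2 + \sqrt{38 + u}$)
$\left(f{\left(G \right)} + 28951\right) + X = \left(\left(-2 + \sqrt{38 - 2923}\right) + 28951\right) - 18202 = \left(\left(-2 + \sqrt{-2885}\right) + 28951\right) - 18202 = \left(\left(-2 + i \sqrt{2885}\right) + 28951\right) - 18202 = \left(28949 + i \sqrt{2885}\right) - 18202 = 10747 + i \sqrt{2885}$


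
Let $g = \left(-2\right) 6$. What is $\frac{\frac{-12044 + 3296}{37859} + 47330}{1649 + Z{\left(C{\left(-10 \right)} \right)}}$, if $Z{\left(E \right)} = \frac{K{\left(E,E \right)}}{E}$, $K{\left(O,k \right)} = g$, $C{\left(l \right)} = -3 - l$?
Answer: $\frac{12543004054}{436552129} \approx 28.732$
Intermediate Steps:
$g = -12$
$K{\left(O,k \right)} = -12$
$Z{\left(E \right)} = - \frac{12}{E}$
$\frac{\frac{-12044 + 3296}{37859} + 47330}{1649 + Z{\left(C{\left(-10 \right)} \right)}} = \frac{\frac{-12044 + 3296}{37859} + 47330}{1649 - \frac{12}{-3 - -10}} = \frac{\left(-8748\right) \frac{1}{37859} + 47330}{1649 - \frac{12}{-3 + 10}} = \frac{- \frac{8748}{37859} + 47330}{1649 - \frac{12}{7}} = \frac{1791857722}{37859 \left(1649 - \frac{12}{7}\right)} = \frac{1791857722}{37859 \cdot \frac{11531}{7}} = \frac{1791857722}{37859} \cdot \frac{7}{11531} = \frac{12543004054}{436552129}$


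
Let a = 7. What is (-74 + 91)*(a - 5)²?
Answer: 68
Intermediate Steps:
(-74 + 91)*(a - 5)² = (-74 + 91)*(7 - 5)² = 17*2² = 17*4 = 68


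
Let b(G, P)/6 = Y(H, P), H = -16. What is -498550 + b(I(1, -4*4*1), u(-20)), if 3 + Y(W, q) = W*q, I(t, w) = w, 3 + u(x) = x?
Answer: -496360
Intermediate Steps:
u(x) = -3 + x
Y(W, q) = -3 + W*q
b(G, P) = -18 - 96*P (b(G, P) = 6*(-3 - 16*P) = -18 - 96*P)
-498550 + b(I(1, -4*4*1), u(-20)) = -498550 + (-18 - 96*(-3 - 20)) = -498550 + (-18 - 96*(-23)) = -498550 + (-18 + 2208) = -498550 + 2190 = -496360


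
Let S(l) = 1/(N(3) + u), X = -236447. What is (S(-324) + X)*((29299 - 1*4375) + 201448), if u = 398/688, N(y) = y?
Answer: -65889172857636/1231 ≈ -5.3525e+10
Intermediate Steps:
u = 199/344 (u = 398*(1/688) = 199/344 ≈ 0.57849)
S(l) = 344/1231 (S(l) = 1/(3 + 199/344) = 1/(1231/344) = 344/1231)
(S(-324) + X)*((29299 - 1*4375) + 201448) = (344/1231 - 236447)*((29299 - 1*4375) + 201448) = -291065913*((29299 - 4375) + 201448)/1231 = -291065913*(24924 + 201448)/1231 = -291065913/1231*226372 = -65889172857636/1231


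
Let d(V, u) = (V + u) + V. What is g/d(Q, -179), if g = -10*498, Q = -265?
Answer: 4980/709 ≈ 7.0240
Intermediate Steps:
d(V, u) = u + 2*V
g = -4980
g/d(Q, -179) = -4980/(-179 + 2*(-265)) = -4980/(-179 - 530) = -4980/(-709) = -4980*(-1/709) = 4980/709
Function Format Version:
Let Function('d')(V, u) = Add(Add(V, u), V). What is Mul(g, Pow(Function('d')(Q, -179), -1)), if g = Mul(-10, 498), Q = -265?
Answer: Rational(4980, 709) ≈ 7.0240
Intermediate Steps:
Function('d')(V, u) = Add(u, Mul(2, V))
g = -4980
Mul(g, Pow(Function('d')(Q, -179), -1)) = Mul(-4980, Pow(Add(-179, Mul(2, -265)), -1)) = Mul(-4980, Pow(Add(-179, -530), -1)) = Mul(-4980, Pow(-709, -1)) = Mul(-4980, Rational(-1, 709)) = Rational(4980, 709)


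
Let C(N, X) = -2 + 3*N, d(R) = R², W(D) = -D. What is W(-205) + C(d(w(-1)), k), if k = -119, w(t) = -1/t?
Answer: 206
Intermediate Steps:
W(-205) + C(d(w(-1)), k) = -1*(-205) + (-2 + 3*(-1/(-1))²) = 205 + (-2 + 3*(-1*(-1))²) = 205 + (-2 + 3*1²) = 205 + (-2 + 3*1) = 205 + (-2 + 3) = 205 + 1 = 206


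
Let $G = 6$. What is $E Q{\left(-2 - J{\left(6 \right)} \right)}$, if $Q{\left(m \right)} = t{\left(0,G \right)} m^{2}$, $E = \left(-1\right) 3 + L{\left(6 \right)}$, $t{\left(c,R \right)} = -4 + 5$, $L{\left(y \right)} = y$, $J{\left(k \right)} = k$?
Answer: $192$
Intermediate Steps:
$t{\left(c,R \right)} = 1$
$E = 3$ ($E = \left(-1\right) 3 + 6 = -3 + 6 = 3$)
$Q{\left(m \right)} = m^{2}$ ($Q{\left(m \right)} = 1 m^{2} = m^{2}$)
$E Q{\left(-2 - J{\left(6 \right)} \right)} = 3 \left(-2 - 6\right)^{2} = 3 \left(-8\right)^{2} = 3 \cdot 64 = 192$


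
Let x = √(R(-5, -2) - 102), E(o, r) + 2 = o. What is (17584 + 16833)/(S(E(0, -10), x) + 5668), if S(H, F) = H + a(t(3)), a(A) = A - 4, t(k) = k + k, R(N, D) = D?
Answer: 34417/5668 ≈ 6.0722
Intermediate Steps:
E(o, r) = -2 + o
t(k) = 2*k
a(A) = -4 + A
x = 2*I*√26 (x = √(-2 - 102) = √(-104) = 2*I*√26 ≈ 10.198*I)
S(H, F) = 2 + H (S(H, F) = H + (-4 + 2*3) = H + (-4 + 6) = H + 2 = 2 + H)
(17584 + 16833)/(S(E(0, -10), x) + 5668) = (17584 + 16833)/((2 + (-2 + 0)) + 5668) = 34417/((2 - 2) + 5668) = 34417/(0 + 5668) = 34417/5668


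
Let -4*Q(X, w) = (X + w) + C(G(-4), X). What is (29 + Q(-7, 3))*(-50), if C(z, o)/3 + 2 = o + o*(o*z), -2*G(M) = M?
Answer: 3675/2 ≈ 1837.5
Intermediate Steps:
G(M) = -M/2
C(z, o) = -6 + 3*o + 3*z*o² (C(z, o) = -6 + 3*(o + o*(o*z)) = -6 + 3*(o + z*o²) = -6 + (3*o + 3*z*o²) = -6 + 3*o + 3*z*o²)
Q(X, w) = 3/2 - X - 3*X²/2 - w/4 (Q(X, w) = -((X + w) + (-6 + 3*X + 3*(-½*(-4))*X²))/4 = -((X + w) + (-6 + 3*X + 3*2*X²))/4 = -((X + w) + (-6 + 3*X + 6*X²))/4 = -(-6 + w + 4*X + 6*X²)/4 = 3/2 - X - 3*X²/2 - w/4)
(29 + Q(-7, 3))*(-50) = (29 + (3/2 - 1*(-7) - 3/2*(-7)² - ¼*3))*(-50) = (29 + (3/2 + 7 - 3/2*49 - ¾))*(-50) = (29 + (3/2 + 7 - 147/2 - ¾))*(-50) = (29 - 263/4)*(-50) = -147/4*(-50) = 3675/2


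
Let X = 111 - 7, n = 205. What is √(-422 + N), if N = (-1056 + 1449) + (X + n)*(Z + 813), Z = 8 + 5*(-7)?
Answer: √242845 ≈ 492.79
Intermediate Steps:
Z = -27 (Z = 8 - 35 = -27)
X = 104
N = 243267 (N = (-1056 + 1449) + (104 + 205)*(-27 + 813) = 393 + 309*786 = 393 + 242874 = 243267)
√(-422 + N) = √(-422 + 243267) = √242845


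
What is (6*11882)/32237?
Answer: 71292/32237 ≈ 2.2115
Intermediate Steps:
(6*11882)/32237 = 71292*(1/32237) = 71292/32237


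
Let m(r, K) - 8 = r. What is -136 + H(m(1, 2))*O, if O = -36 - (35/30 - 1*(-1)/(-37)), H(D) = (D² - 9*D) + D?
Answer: -34799/74 ≈ -470.26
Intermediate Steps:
m(r, K) = 8 + r
H(D) = D² - 8*D
O = -8245/222 (O = -36 - (35*(1/30) + 1*(-1/37)) = -36 - (7/6 - 1/37) = -36 - 1*253/222 = -36 - 253/222 = -8245/222 ≈ -37.140)
-136 + H(m(1, 2))*O = -136 + ((8 + 1)*(-8 + (8 + 1)))*(-8245/222) = -136 + (9*(-8 + 9))*(-8245/222) = -136 + (9*1)*(-8245/222) = -136 + 9*(-8245/222) = -136 - 24735/74 = -34799/74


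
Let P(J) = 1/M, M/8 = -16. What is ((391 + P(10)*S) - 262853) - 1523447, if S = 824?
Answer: -28574647/16 ≈ -1.7859e+6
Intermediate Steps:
M = -128 (M = 8*(-16) = -128)
P(J) = -1/128 (P(J) = 1/(-128) = -1/128)
((391 + P(10)*S) - 262853) - 1523447 = ((391 - 1/128*824) - 262853) - 1523447 = ((391 - 103/16) - 262853) - 1523447 = (6153/16 - 262853) - 1523447 = -4199495/16 - 1523447 = -28574647/16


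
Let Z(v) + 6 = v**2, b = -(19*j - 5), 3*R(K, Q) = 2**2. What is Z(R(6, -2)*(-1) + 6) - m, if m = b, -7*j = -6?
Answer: 1705/63 ≈ 27.063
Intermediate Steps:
j = 6/7 (j = -1/7*(-6) = 6/7 ≈ 0.85714)
R(K, Q) = 4/3 (R(K, Q) = (1/3)*2**2 = (1/3)*4 = 4/3)
b = -79/7 (b = -(19*(6/7) - 5) = -(114/7 - 5) = -1*79/7 = -79/7 ≈ -11.286)
m = -79/7 ≈ -11.286
Z(v) = -6 + v**2
Z(R(6, -2)*(-1) + 6) - m = (-6 + ((4/3)*(-1) + 6)**2) - 1*(-79/7) = (-6 + (-4/3 + 6)**2) + 79/7 = (-6 + (14/3)**2) + 79/7 = (-6 + 196/9) + 79/7 = 142/9 + 79/7 = 1705/63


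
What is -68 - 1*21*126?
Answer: -2714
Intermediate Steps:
-68 - 1*21*126 = -68 - 21*126 = -68 - 2646 = -2714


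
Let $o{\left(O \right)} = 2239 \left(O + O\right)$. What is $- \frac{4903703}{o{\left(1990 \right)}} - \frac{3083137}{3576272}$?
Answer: $- \frac{11252871958089}{7967236642960} \approx -1.4124$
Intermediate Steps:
$o{\left(O \right)} = 4478 O$ ($o{\left(O \right)} = 2239 \cdot 2 O = 4478 O$)
$- \frac{4903703}{o{\left(1990 \right)}} - \frac{3083137}{3576272} = - \frac{4903703}{4478 \cdot 1990} - \frac{3083137}{3576272} = - \frac{4903703}{8911220} - \frac{3083137}{3576272} = - \frac{11252871958089}{7967236642960}$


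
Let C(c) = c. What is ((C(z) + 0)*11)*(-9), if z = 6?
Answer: -594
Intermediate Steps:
((C(z) + 0)*11)*(-9) = ((6 + 0)*11)*(-9) = (6*11)*(-9) = 66*(-9) = -594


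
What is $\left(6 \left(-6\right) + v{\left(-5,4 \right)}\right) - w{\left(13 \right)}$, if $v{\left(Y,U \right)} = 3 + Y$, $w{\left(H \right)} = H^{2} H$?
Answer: $-2235$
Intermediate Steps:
$w{\left(H \right)} = H^{3}$
$\left(6 \left(-6\right) + v{\left(-5,4 \right)}\right) - w{\left(13 \right)} = \left(6 \left(-6\right) + \left(3 - 5\right)\right) - 13^{3} = \left(-36 - 2\right) - 2197 = -38 - 2197 = -2235$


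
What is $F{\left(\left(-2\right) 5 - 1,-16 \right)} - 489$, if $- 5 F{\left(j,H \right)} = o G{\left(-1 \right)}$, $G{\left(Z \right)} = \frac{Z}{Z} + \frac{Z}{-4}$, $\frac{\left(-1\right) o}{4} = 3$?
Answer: $-486$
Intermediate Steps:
$o = -12$ ($o = \left(-4\right) 3 = -12$)
$G{\left(Z \right)} = 1 - \frac{Z}{4}$ ($G{\left(Z \right)} = 1 + Z \left(- \frac{1}{4}\right) = 1 - \frac{Z}{4}$)
$F{\left(j,H \right)} = 3$ ($F{\left(j,H \right)} = - \frac{\left(-12\right) \left(1 - - \frac{1}{4}\right)}{5} = - \frac{\left(-12\right) \left(1 + \frac{1}{4}\right)}{5} = - \frac{\left(-12\right) \frac{5}{4}}{5} = \left(- \frac{1}{5}\right) \left(-15\right) = 3$)
$F{\left(\left(-2\right) 5 - 1,-16 \right)} - 489 = 3 - 489 = -486$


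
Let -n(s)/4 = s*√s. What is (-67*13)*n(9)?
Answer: 94068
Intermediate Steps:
n(s) = -4*s^(3/2) (n(s) = -4*s*√s = -4*s^(3/2))
(-67*13)*n(9) = (-67*13)*(-4*9^(3/2)) = -(-3484)*27 = -871*(-108) = 94068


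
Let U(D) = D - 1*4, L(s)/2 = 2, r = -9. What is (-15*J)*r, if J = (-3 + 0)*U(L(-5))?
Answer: 0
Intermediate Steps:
L(s) = 4 (L(s) = 2*2 = 4)
U(D) = -4 + D (U(D) = D - 4 = -4 + D)
J = 0 (J = (-3 + 0)*(-4 + 4) = -3*0 = 0)
(-15*J)*r = -15*0*(-9) = 0*(-9) = 0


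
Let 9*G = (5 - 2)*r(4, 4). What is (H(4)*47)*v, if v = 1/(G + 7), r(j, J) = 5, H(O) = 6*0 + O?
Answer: 282/13 ≈ 21.692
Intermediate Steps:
H(O) = O (H(O) = 0 + O = O)
G = 5/3 (G = ((5 - 2)*5)/9 = (3*5)/9 = (1/9)*15 = 5/3 ≈ 1.6667)
v = 3/26 (v = 1/(5/3 + 7) = 1/(26/3) = 3/26 ≈ 0.11538)
(H(4)*47)*v = (4*47)*(3/26) = 188*(3/26) = 282/13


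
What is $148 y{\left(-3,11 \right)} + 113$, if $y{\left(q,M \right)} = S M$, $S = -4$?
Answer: $-6399$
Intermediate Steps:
$y{\left(q,M \right)} = - 4 M$
$148 y{\left(-3,11 \right)} + 113 = 148 \left(\left(-4\right) 11\right) + 113 = 148 \left(-44\right) + 113 = -6512 + 113 = -6399$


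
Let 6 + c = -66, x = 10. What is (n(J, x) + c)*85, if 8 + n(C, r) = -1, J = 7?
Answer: -6885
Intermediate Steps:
c = -72 (c = -6 - 66 = -72)
n(C, r) = -9 (n(C, r) = -8 - 1 = -9)
(n(J, x) + c)*85 = (-9 - 72)*85 = -81*85 = -6885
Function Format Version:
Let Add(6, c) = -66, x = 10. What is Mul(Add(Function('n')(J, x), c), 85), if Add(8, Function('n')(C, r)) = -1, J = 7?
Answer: -6885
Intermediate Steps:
c = -72 (c = Add(-6, -66) = -72)
Function('n')(C, r) = -9 (Function('n')(C, r) = Add(-8, -1) = -9)
Mul(Add(Function('n')(J, x), c), 85) = Mul(Add(-9, -72), 85) = Mul(-81, 85) = -6885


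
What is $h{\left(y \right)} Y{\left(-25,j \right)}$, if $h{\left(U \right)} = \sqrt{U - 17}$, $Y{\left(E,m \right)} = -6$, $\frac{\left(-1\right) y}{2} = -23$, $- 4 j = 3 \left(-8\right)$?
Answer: $- 6 \sqrt{29} \approx -32.311$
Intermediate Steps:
$j = 6$ ($j = - \frac{3 \left(-8\right)}{4} = \left(- \frac{1}{4}\right) \left(-24\right) = 6$)
$y = 46$ ($y = \left(-2\right) \left(-23\right) = 46$)
$h{\left(U \right)} = \sqrt{-17 + U}$
$h{\left(y \right)} Y{\left(-25,j \right)} = \sqrt{-17 + 46} \left(-6\right) = \sqrt{29} \left(-6\right) = - 6 \sqrt{29}$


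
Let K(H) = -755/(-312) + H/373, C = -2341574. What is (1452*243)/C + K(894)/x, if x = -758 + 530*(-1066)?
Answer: -11615721982399325/77082655583119056 ≈ -0.15069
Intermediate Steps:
x = -565738 (x = -758 - 564980 = -565738)
K(H) = 755/312 + H/373 (K(H) = -755*(-1/312) + H*(1/373) = 755/312 + H/373)
(1452*243)/C + K(894)/x = (1452*243)/(-2341574) + (755/312 + (1/373)*894)/(-565738) = 352836*(-1/2341574) + (755/312 + 894/373)*(-1/565738) = -176418/1170787 + (560543/116376)*(-1/565738) = -176418/1170787 - 560543/65838325488 = -11615721982399325/77082655583119056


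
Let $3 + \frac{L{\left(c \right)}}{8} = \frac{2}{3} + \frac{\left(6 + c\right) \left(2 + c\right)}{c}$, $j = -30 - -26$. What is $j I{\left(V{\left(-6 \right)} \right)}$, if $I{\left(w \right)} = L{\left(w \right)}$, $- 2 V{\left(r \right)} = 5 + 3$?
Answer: $\frac{128}{3} \approx 42.667$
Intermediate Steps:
$V{\left(r \right)} = -4$ ($V{\left(r \right)} = - \frac{5 + 3}{2} = \left(- \frac{1}{2}\right) 8 = -4$)
$j = -4$ ($j = -30 + 26 = -4$)
$L{\left(c \right)} = - \frac{56}{3} + \frac{8 \left(2 + c\right) \left(6 + c\right)}{c}$ ($L{\left(c \right)} = -24 + 8 \left(\frac{2}{3} + \frac{\left(6 + c\right) \left(2 + c\right)}{c}\right) = -24 + 8 \left(2 \cdot \frac{1}{3} + \frac{\left(2 + c\right) \left(6 + c\right)}{c}\right) = -24 + 8 \left(\frac{2}{3} + \frac{\left(2 + c\right) \left(6 + c\right)}{c}\right) = -24 + \left(\frac{16}{3} + \frac{8 \left(2 + c\right) \left(6 + c\right)}{c}\right) = - \frac{56}{3} + \frac{8 \left(2 + c\right) \left(6 + c\right)}{c}$)
$I{\left(w \right)} = \frac{136}{3} + 8 w + \frac{96}{w}$
$j I{\left(V{\left(-6 \right)} \right)} = - 4 \left(\frac{136}{3} + 8 \left(-4\right) + \frac{96}{-4}\right) = - 4 \left(\frac{136}{3} - 32 + 96 \left(- \frac{1}{4}\right)\right) = - 4 \left(\frac{136}{3} - 32 - 24\right) = \left(-4\right) \left(- \frac{32}{3}\right) = \frac{128}{3}$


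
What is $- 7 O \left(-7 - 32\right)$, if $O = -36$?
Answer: $-9828$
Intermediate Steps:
$- 7 O \left(-7 - 32\right) = \left(-7\right) \left(-36\right) \left(-7 - 32\right) = 252 \left(-7 - 32\right) = 252 \left(-39\right) = -9828$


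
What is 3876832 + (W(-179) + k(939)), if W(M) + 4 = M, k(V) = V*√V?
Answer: 3876649 + 939*√939 ≈ 3.9054e+6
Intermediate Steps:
k(V) = V^(3/2)
W(M) = -4 + M
3876832 + (W(-179) + k(939)) = 3876832 + ((-4 - 179) + 939^(3/2)) = 3876832 + (-183 + 939*√939) = 3876649 + 939*√939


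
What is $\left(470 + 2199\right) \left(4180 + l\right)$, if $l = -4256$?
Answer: $-202844$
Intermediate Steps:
$\left(470 + 2199\right) \left(4180 + l\right) = \left(470 + 2199\right) \left(4180 - 4256\right) = 2669 \left(-76\right) = -202844$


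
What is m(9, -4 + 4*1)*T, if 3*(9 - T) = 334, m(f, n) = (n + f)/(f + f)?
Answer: -307/6 ≈ -51.167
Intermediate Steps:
m(f, n) = (f + n)/(2*f) (m(f, n) = (f + n)/((2*f)) = (f + n)*(1/(2*f)) = (f + n)/(2*f))
T = -307/3 (T = 9 - ⅓*334 = 9 - 334/3 = -307/3 ≈ -102.33)
m(9, -4 + 4*1)*T = ((½)*(9 + (-4 + 4*1))/9)*(-307/3) = ((½)*(⅑)*(9 + (-4 + 4)))*(-307/3) = ((½)*(⅑)*(9 + 0))*(-307/3) = ((½)*(⅑)*9)*(-307/3) = (½)*(-307/3) = -307/6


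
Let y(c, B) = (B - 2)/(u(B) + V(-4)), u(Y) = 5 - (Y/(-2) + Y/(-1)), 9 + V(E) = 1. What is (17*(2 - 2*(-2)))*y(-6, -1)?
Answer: 68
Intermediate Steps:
V(E) = -8 (V(E) = -9 + 1 = -8)
u(Y) = 5 + 3*Y/2 (u(Y) = 5 - (Y*(-1/2) + Y*(-1)) = 5 - (-Y/2 - Y) = 5 - (-3)*Y/2 = 5 + 3*Y/2)
y(c, B) = (-2 + B)/(-3 + 3*B/2) (y(c, B) = (B - 2)/((5 + 3*B/2) - 8) = (-2 + B)/(-3 + 3*B/2))
(17*(2 - 2*(-2)))*y(-6, -1) = (17*(2 - 2*(-2)))*(2/3) = (17*(2 + 4))*(2/3) = (17*6)*(2/3) = 102*(2/3) = 68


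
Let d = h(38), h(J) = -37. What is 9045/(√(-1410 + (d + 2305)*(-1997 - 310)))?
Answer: -3015*I*√5233686/1744562 ≈ -3.9537*I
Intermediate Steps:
d = -37
9045/(√(-1410 + (d + 2305)*(-1997 - 310))) = 9045/(√(-1410 + (-37 + 2305)*(-1997 - 310))) = 9045/(√(-1410 + 2268*(-2307))) = 9045/(√(-1410 - 5232276)) = 9045/(√(-5233686)) = 9045/((I*√5233686)) = 9045*(-I*√5233686/5233686) = -3015*I*√5233686/1744562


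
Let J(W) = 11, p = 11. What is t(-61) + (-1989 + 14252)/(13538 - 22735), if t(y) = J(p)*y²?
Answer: 376430144/9197 ≈ 40930.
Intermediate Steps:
t(y) = 11*y²
t(-61) + (-1989 + 14252)/(13538 - 22735) = 11*(-61)² + (-1989 + 14252)/(13538 - 22735) = 11*3721 + 12263/(-9197) = 40931 + 12263*(-1/9197) = 40931 - 12263/9197 = 376430144/9197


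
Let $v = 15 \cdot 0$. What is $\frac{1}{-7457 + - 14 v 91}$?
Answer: $- \frac{1}{7457} \approx -0.0001341$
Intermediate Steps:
$v = 0$
$\frac{1}{-7457 + - 14 v 91} = \frac{1}{-7457 + \left(-14\right) 0 \cdot 91} = \frac{1}{-7457 + 0 \cdot 91} = \frac{1}{-7457 + 0} = \frac{1}{-7457} = - \frac{1}{7457}$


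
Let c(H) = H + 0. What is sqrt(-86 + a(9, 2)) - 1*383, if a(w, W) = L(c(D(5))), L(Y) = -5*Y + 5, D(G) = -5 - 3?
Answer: -383 + I*sqrt(41) ≈ -383.0 + 6.4031*I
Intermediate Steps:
D(G) = -8
c(H) = H
L(Y) = 5 - 5*Y
a(w, W) = 45 (a(w, W) = 5 - 5*(-8) = 5 + 40 = 45)
sqrt(-86 + a(9, 2)) - 1*383 = sqrt(-86 + 45) - 1*383 = sqrt(-41) - 383 = I*sqrt(41) - 383 = -383 + I*sqrt(41)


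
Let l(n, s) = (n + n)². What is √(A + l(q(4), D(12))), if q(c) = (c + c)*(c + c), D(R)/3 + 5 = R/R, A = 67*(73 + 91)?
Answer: 2*√6843 ≈ 165.44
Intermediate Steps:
A = 10988 (A = 67*164 = 10988)
D(R) = -12 (D(R) = -15 + 3*(R/R) = -15 + 3*1 = -15 + 3 = -12)
q(c) = 4*c² (q(c) = (2*c)*(2*c) = 4*c²)
l(n, s) = 4*n² (l(n, s) = (2*n)² = 4*n²)
√(A + l(q(4), D(12))) = √(10988 + 4*(4*4²)²) = √(10988 + 4*(4*16)²) = √(10988 + 4*64²) = √(10988 + 4*4096) = √(10988 + 16384) = √27372 = 2*√6843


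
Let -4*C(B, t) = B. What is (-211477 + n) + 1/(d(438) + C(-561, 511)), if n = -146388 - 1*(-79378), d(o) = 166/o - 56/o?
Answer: -34275900597/123079 ≈ -2.7849e+5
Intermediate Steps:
C(B, t) = -B/4
d(o) = 110/o
n = -67010 (n = -146388 + 79378 = -67010)
(-211477 + n) + 1/(d(438) + C(-561, 511)) = (-211477 - 67010) + 1/(110/438 - ¼*(-561)) = -278487 + 1/(110*(1/438) + 561/4) = -278487 + 1/(55/219 + 561/4) = -278487 + 1/(123079/876) = -278487 + 876/123079 = -34275900597/123079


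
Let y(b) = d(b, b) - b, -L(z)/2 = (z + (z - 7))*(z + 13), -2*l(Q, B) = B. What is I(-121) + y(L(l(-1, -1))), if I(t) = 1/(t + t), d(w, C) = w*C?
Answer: 6311843/242 ≈ 26082.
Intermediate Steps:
l(Q, B) = -B/2
d(w, C) = C*w
I(t) = 1/(2*t)
L(z) = -2*(-7 + 2*z)*(13 + z) (L(z) = -2*(z + (z - 7))*(z + 13) = -2*(z + (-7 + z))*(13 + z) = -2*(-7 + 2*z)*(13 + z))
y(b) = b² - b (y(b) = b*b - b = b² - b)
I(-121) + y(L(l(-1, -1))) = (½)/(-121) + (182 - (-19)*(-1) - 4*(-½*(-1))²)*(-1 + (182 - (-19)*(-1) - 4*(-½*(-1))²)) = (½)*(-1/121) + (182 - 38*½ - 4*(½)²)*(-1 + (182 - 38*½ - 4*(½)²)) = -1/242 + (182 - 19 - 4*¼)*(-1 + (182 - 19 - 4*¼)) = -1/242 + (182 - 19 - 1)*(-1 + (182 - 19 - 1)) = -1/242 + 162*(-1 + 162) = -1/242 + 162*161 = -1/242 + 26082 = 6311843/242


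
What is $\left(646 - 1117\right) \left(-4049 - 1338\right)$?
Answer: $2537277$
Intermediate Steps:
$\left(646 - 1117\right) \left(-4049 - 1338\right) = \left(-471\right) \left(-5387\right) = 2537277$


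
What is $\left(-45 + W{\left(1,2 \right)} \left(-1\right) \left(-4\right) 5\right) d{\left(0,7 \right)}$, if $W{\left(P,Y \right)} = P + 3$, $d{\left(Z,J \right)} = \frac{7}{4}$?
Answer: $\frac{245}{4} \approx 61.25$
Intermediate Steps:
$d{\left(Z,J \right)} = \frac{7}{4}$ ($d{\left(Z,J \right)} = 7 \cdot \frac{1}{4} = \frac{7}{4}$)
$W{\left(P,Y \right)} = 3 + P$
$\left(-45 + W{\left(1,2 \right)} \left(-1\right) \left(-4\right) 5\right) d{\left(0,7 \right)} = \left(-45 + \left(3 + 1\right) \left(-1\right) \left(-4\right) 5\right) \frac{7}{4} = \left(-45 + 4 \cdot 4 \cdot 5\right) \frac{7}{4} = \left(-45 + 4 \cdot 20\right) \frac{7}{4} = \left(-45 + 80\right) \frac{7}{4} = 35 \cdot \frac{7}{4} = \frac{245}{4}$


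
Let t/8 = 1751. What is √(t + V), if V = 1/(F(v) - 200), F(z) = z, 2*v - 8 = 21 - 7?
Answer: √55597731/63 ≈ 118.36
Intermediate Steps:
v = 11 (v = 4 + (21 - 7)/2 = 4 + (½)*14 = 4 + 7 = 11)
V = -1/189 (V = 1/(11 - 200) = 1/(-189) = -1/189 ≈ -0.0052910)
t = 14008 (t = 8*1751 = 14008)
√(t + V) = √(14008 - 1/189) = √(2647511/189) = √55597731/63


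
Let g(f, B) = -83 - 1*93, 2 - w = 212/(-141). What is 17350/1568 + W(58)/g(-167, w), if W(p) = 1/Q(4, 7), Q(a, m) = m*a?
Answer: 381693/34496 ≈ 11.065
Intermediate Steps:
w = 494/141 (w = 2 - 212/(-141) = 2 - 212*(-1)/141 = 2 - 1*(-212/141) = 2 + 212/141 = 494/141 ≈ 3.5035)
Q(a, m) = a*m
g(f, B) = -176 (g(f, B) = -83 - 93 = -176)
W(p) = 1/28 (W(p) = 1/(4*7) = 1/28)
17350/1568 + W(58)/g(-167, w) = 17350/1568 + (1/28)/(-176) = 17350*(1/1568) + (1/28)*(-1/176) = 8675/784 - 1/4928 = 381693/34496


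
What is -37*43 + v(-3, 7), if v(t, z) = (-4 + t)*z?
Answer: -1640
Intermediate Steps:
v(t, z) = z*(-4 + t)
-37*43 + v(-3, 7) = -37*43 + 7*(-4 - 3) = -1591 + 7*(-7) = -1591 - 49 = -1640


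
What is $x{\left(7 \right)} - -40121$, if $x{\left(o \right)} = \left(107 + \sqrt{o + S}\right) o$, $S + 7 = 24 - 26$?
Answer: $40870 + 7 i \sqrt{2} \approx 40870.0 + 9.8995 i$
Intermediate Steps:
$S = -9$ ($S = -7 + \left(24 - 26\right) = -7 - 2 = -9$)
$x{\left(o \right)} = o \left(107 + \sqrt{-9 + o}\right)$ ($x{\left(o \right)} = \left(107 + \sqrt{o - 9}\right) o = \left(107 + \sqrt{-9 + o}\right) o = o \left(107 + \sqrt{-9 + o}\right)$)
$x{\left(7 \right)} - -40121 = 7 \left(107 + \sqrt{-9 + 7}\right) - -40121 = 7 \left(107 + \sqrt{-2}\right) + 40121 = 7 \left(107 + i \sqrt{2}\right) + 40121 = \left(749 + 7 i \sqrt{2}\right) + 40121 = 40870 + 7 i \sqrt{2}$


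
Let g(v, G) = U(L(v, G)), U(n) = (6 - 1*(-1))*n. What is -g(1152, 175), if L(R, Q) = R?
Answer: -8064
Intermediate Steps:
U(n) = 7*n (U(n) = (6 + 1)*n = 7*n)
g(v, G) = 7*v
-g(1152, 175) = -7*1152 = -1*8064 = -8064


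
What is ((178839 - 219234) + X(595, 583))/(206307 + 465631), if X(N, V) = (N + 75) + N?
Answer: -19565/335969 ≈ -0.058235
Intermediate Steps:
X(N, V) = 75 + 2*N (X(N, V) = (75 + N) + N = 75 + 2*N)
((178839 - 219234) + X(595, 583))/(206307 + 465631) = ((178839 - 219234) + (75 + 2*595))/(206307 + 465631) = (-40395 + (75 + 1190))/671938 = (-40395 + 1265)*(1/671938) = -39130*1/671938 = -19565/335969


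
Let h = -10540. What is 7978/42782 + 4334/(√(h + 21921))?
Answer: 3989/21391 + 4334*√11381/11381 ≈ 40.812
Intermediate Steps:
7978/42782 + 4334/(√(h + 21921)) = 7978/42782 + 4334/(√(-10540 + 21921)) = 7978*(1/42782) + 4334/(√11381) = 3989/21391 + 4334*(√11381/11381) = 3989/21391 + 4334*√11381/11381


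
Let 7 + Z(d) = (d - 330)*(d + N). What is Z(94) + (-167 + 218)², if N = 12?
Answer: -22422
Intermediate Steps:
Z(d) = -7 + (-330 + d)*(12 + d) (Z(d) = -7 + (d - 330)*(d + 12) = -7 + (-330 + d)*(12 + d))
Z(94) + (-167 + 218)² = (-3967 + 94² - 318*94) + (-167 + 218)² = (-3967 + 8836 - 29892) + 51² = -25023 + 2601 = -22422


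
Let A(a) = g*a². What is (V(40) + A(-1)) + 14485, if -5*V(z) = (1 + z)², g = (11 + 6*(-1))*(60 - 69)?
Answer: 70519/5 ≈ 14104.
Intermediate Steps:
g = -45 (g = (11 - 6)*(-9) = 5*(-9) = -45)
A(a) = -45*a²
V(z) = -(1 + z)²/5
(V(40) + A(-1)) + 14485 = (-(1 + 40)²/5 - 45*(-1)²) + 14485 = (-⅕*41² - 45*1) + 14485 = (-⅕*1681 - 45) + 14485 = (-1681/5 - 45) + 14485 = -1906/5 + 14485 = 70519/5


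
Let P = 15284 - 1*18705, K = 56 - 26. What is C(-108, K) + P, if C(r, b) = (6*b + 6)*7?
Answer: -2119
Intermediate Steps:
K = 30
P = -3421 (P = 15284 - 18705 = -3421)
C(r, b) = 42 + 42*b (C(r, b) = (6 + 6*b)*7 = 42 + 42*b)
C(-108, K) + P = (42 + 42*30) - 3421 = (42 + 1260) - 3421 = 1302 - 3421 = -2119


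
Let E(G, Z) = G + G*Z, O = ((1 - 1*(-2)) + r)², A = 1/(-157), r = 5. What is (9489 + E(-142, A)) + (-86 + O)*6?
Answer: 1446897/157 ≈ 9215.9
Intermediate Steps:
A = -1/157 ≈ -0.0063694
O = 64 (O = ((1 - 1*(-2)) + 5)² = ((1 + 2) + 5)² = (3 + 5)² = 8² = 64)
(9489 + E(-142, A)) + (-86 + O)*6 = (9489 - 142*(1 - 1/157)) + (-86 + 64)*6 = (9489 - 142*156/157) - 22*6 = (9489 - 22152/157) - 132 = 1467621/157 - 132 = 1446897/157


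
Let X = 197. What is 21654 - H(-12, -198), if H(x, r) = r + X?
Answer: 21655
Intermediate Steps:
H(x, r) = 197 + r (H(x, r) = r + 197 = 197 + r)
21654 - H(-12, -198) = 21654 - (197 - 198) = 21654 - 1*(-1) = 21654 + 1 = 21655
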